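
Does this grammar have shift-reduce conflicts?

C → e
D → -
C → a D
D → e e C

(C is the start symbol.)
No shift-reduce conflicts

A shift-reduce conflict occurs when an LR(0) state has both:
  - a complete (reduce) item [A → α .] (dot at the end), and
  - a shift item [B → β . c γ] (dot before a terminal).

Augment with C' → C and build the canonical LR(0) collection (I0 = CLOSURE({[C' → . C]}), then GOTO on every symbol after a dot until no new states appear). It has 9 states:
  I0: { [C → . a D], [C → . e], [C' → . C] }  — shift
  I1: { [C' → C .] }  — accept
  I2: { [C → a . D], [D → . -], [D → . e e C] }  — shift
  I3: { [C → e .] }  — reduce
  I4: { [D → - .] }  — reduce
  I5: { [C → a D .] }  — reduce
  I6: { [D → e . e C] }  — shift
  I7: { [C → . a D], [C → . e], [D → e e . C] }  — shift
  I8: { [D → e e C .] }  — reduce

No state contains both a complete item and a shift item.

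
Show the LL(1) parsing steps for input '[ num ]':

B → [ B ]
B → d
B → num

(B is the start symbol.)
LL(1) parsing maintains a stack (initially the start symbol over $) and the input. At each step: if the stack top is a terminal, match it against the current input token; if it is a non-terminal N, replace it with the RHS of M[N, lookahead] (the unique production whose predict set contains the lookahead).

Stack is shown with the top on the left.

Stack    Input      Action
--------------------------
B $      [ num ] $  output B → [ B ]
[ B ] $  [ num ] $  match '['
B ] $    num ] $    output B → num
num ] $  num ] $    match 'num'
] $      ] $        match ']'
$        $          accept

The string is accepted.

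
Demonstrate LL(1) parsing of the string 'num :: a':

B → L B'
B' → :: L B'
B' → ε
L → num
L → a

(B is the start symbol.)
LL(1) parsing maintains a stack (initially the start symbol over $) and the input. At each step: if the stack top is a terminal, match it against the current input token; if it is a non-terminal N, replace it with the RHS of M[N, lookahead] (the unique production whose predict set contains the lookahead).

Stack is shown with the top on the left.

Stack      Input       Action
-----------------------------
B $        num :: a $  output B → L B'
L B' $     num :: a $  output L → num
num B' $   num :: a $  match 'num'
B' $       :: a $      output B' → :: L B'
:: L B' $  :: a $      match '::'
L B' $     a $         output L → a
a B' $     a $         match 'a'
B' $       $           output B' → ε
$          $           accept

The string is accepted.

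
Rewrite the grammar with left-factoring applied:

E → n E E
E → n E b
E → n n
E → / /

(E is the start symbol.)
Left-factoring transforms A → αβ₁ | αβ₂ into A → αA' and A' → β₁ | β₂
(α is the longest common prefix among the alternatives). Repeat until
no nonterminal has two alternatives with a common prefix.

Round 1: E has alternatives sharing prefix 'n'. Introduce E': E → n E'
  Add: E' → E E
  Add: E' → E b
  Add: E' → n

Round 2: E' has alternatives sharing prefix 'E'. Introduce E'': E' → E E''
  Add: E'' → E
  Add: E'' → b

No remaining common prefixes — done.

Resulting grammar:
E → n E'
E' → E E''
E'' → E
E'' → b
E' → n
E → / /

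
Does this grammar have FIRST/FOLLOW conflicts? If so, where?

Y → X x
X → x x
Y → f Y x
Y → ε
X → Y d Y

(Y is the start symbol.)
A FIRST/FOLLOW conflict occurs when a non-terminal N has a nullable alternative N → β (β ⇒* ε) and another alternative N → α with FIRST(α) ∩ FOLLOW(N) ≠ ∅: on such a lookahead the parser cannot decide between expanding α and letting N vanish via β.

Nullable non-terminals: Y.
FIRST sets used below: FIRST(X) = { 'd', 'f', 'x' }

Y: nullable alternative(s) Y → ε; FOLLOW(Y) = { $, 'd', 'x' }
  Y → X x: FIRST \ {ε} = { 'd', 'f', 'x' } — overlaps FOLLOW(Y) on { 'd', 'x' }: CONFLICT
  Y → f Y x: FIRST \ {ε} = { 'f' } — disjoint from FOLLOW(Y)
  Y → ε: FIRST \ {ε} = { } — this is the only nullable alternative, skip

X has no nullable alternative, so no FIRST/FOLLOW check is needed there.

So the grammar has 1 FIRST/FOLLOW conflict (marked CONFLICT above).

Answer: Yes. Y → X x with FOLLOW(Y) on { 'd', 'x' }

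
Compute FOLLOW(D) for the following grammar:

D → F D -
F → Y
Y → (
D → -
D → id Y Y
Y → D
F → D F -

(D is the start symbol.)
D is the start symbol, so $ ∈ FOLLOW(D).
In D → F D -: D is followed by '-', add FIRST('-') \ {ε} = { '-' }
In Y → D: D is at the end, add FOLLOW(Y)
In F → D F -: D is followed by F '-', add FIRST(F '-') \ {ε} = { '(', '-', 'id' }

The FOLLOW sets referred to above (computed the same way, to a fixed point):
  FOLLOW(Y) = { $, '(', '-', 'id' }

Taking the union: FOLLOW(D) = { $, '(', '-', 'id' }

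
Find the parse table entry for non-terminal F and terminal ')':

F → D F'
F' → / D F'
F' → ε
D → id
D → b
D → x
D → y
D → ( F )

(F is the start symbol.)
Empty (error entry)

To find M[F, ')'], we find productions for F where ')' is in the predict set (PREDICT(N → α) = (FIRST(α) \ {ε}) ∪ (FOLLOW(N) if α ⇒* ε)).

Relevant sets:
  FIRST(D) = { '(', 'b', 'id', 'x', 'y' }

F → D F': PREDICT = { '(', 'b', 'id', 'x', 'y' }

M[F, ')'] is empty (no production applies)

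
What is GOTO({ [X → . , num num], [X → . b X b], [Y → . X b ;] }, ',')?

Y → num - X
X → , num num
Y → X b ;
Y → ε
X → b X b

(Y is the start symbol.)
GOTO(I, ',') = CLOSURE({ [A → αX.β] : [A → α.Xβ] ∈ I, X = ',' })

Items with dot before ',', with the dot advanced:
  [X → . , num num] → [X → , . num num]
Closure adds nothing (no advanced item has the dot before a non-terminal).

GOTO = { [X → , . num num] }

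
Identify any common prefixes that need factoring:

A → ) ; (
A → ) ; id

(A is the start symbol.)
Yes, A has productions with common prefix ') ;'

Left-factoring is needed when two productions for the same non-terminal
share a common prefix on the right-hand side.

Productions for A:
  A → ) ; (
  A → ) ; id

Found common prefix ') ;' in productions for A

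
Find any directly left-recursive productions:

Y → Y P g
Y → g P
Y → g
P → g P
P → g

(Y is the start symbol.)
Yes, Y is left-recursive

Y → Y P g: LEFT RECURSIVE (starts with Y)
Y → g P: starts with g
Y → g: starts with g
P → g P: starts with g
P → g: starts with g

The grammar has direct left recursion on: Y.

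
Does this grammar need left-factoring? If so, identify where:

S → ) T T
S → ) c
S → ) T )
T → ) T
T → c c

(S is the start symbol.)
Left-factoring is needed when two productions for the same non-terminal
share a common prefix on the right-hand side.

Productions for S:
  S → ) T T
  S → ) c
  S → ) T )
Productions for T:
  T → ) T
  T → c c

Found common prefix ')' in productions for S

Answer: Yes, S has productions with common prefix ')'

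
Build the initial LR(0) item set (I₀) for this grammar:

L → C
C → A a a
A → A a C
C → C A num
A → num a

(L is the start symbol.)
First, augment the grammar with L' → L
I₀ = CLOSURE({ [L' → . L] }):
  [L' → . L] has the dot before L: add [L → . C]
  [L → . C] has the dot before C: add [C → . A a a], [C → . C A num]
  [C → . A a a] has the dot before A: add [A → . A a C], [A → . num a]
No further items can be added.

I₀ = { [A → . A a C], [A → . num a], [C → . A a a], [C → . C A num], [L → . C], [L' → . L] }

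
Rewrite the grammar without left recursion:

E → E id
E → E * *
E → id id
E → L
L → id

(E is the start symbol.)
E is directly left-recursive. The standard transformation for
  A → A α₁ | ... | A α_m | β₁ | ... | β_n
is
  A  → β₁ A' | ... | β_n A'
  A' → α₁ A' | ... | α_m A' | ε

E → id id becomes E → id id E'
E → L becomes E → L E'
E → E id becomes E' → id E'
E → E * * becomes E' → * * E'
Add E' → ε

Productions for other non-terminals are unchanged:
  L → id

Resulting grammar:
E → id id E'
E → L E'
E' → id E'
E' → * * E'
E' → ε
L → id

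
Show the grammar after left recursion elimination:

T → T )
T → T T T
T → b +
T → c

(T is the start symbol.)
T is directly left-recursive. The standard transformation for
  A → A α₁ | ... | A α_m | β₁ | ... | β_n
is
  A  → β₁ A' | ... | β_n A'
  A' → α₁ A' | ... | α_m A' | ε

T → b + becomes T → b + T'
T → c becomes T → c T'
T → T ) becomes T' → ) T'
T → T T T becomes T' → T T T'
Add T' → ε

Resulting grammar:
T → b + T'
T → c T'
T' → ) T'
T' → T T T'
T' → ε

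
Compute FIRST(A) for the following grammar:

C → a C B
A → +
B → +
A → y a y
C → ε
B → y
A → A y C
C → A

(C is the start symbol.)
To compute FIRST(A), examine every production with A on the left-hand side, reading each right-hand side left to right until a non-nullable symbol is reached.

From A → +:
  - '+' is a terminal: add '+' and stop
From A → y a y:
  - y is a terminal: add 'y' and stop
From A → A y C:
  - A is the symbol being defined: contributes nothing new
    A is not nullable, so stop

Collecting: FIRST(A) = { '+', 'y' }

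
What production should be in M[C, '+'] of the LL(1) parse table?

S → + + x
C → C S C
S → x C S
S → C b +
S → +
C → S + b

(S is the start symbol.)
To find M[C, '+'], we find productions for C where '+' is in the predict set (PREDICT(N → α) = (FIRST(α) \ {ε}) ∪ (FOLLOW(N) if α ⇒* ε)).

Relevant sets:
  FIRST(C) = { '+', 'x' }
  FIRST(S) = { '+', 'x' }

C → C S C: PREDICT = { '+', 'x' }
  '+' is in predict set, so this production goes in M[C, '+']
C → S + b: PREDICT = { '+', 'x' }
  '+' is in predict set, so this production goes in M[C, '+']

M[C, '+'] = C → C S C, C → S + b  (a multiply-defined cell — the grammar is not LL(1))

Answer: C → C S C, C → S + b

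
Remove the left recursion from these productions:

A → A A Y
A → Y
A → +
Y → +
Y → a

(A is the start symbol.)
A → Y A'
A → + A'
A' → A Y A'
A' → ε
Y → +
Y → a

A is directly left-recursive. The standard transformation for
  A → A α₁ | ... | A α_m | β₁ | ... | β_n
is
  A  → β₁ A' | ... | β_n A'
  A' → α₁ A' | ... | α_m A' | ε

A → Y becomes A → Y A'
A → + becomes A → + A'
A → A A Y becomes A' → A Y A'
Add A' → ε

Productions for other non-terminals are unchanged:
  Y → +
  Y → a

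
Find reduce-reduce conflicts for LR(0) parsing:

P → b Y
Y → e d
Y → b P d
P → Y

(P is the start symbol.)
Yes — I7: [P → Y .] vs [P → b Y .]

Augment with P' → P and build the canonical LR(0) collection (I0 = CLOSURE({[P' → . P]}), then GOTO on every symbol after a dot until no new states appear). It has 9 states:
  I0: { [P → . Y], [P → . b Y], [P' → . P], [Y → . b P d], [Y → . e d] }  — shift
  I1: { [P' → P .] }  — accept
  I2: { [P → Y .] }  — reduce
  I3: { [P → . Y], [P → . b Y], [P → b . Y], [Y → . b P d], [Y → . e d], [Y → b . P d] }  — shift
  I4: { [Y → e . d] }  — shift
  I5: { [Y → e d .] }  — reduce
  I6: { [Y → b P . d] }  — shift
  I7: { [P → Y .], [P → b Y .] }  — 2 reduces
  I8: { [Y → b P d .] }  — reduce

I7 contains complete items [P → Y .], [P → b Y .] — reduce-reduce conflict.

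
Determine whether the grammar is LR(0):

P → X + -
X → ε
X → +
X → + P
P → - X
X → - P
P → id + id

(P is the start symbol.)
A grammar is LR(0) if no state in the canonical LR(0) collection has:
  - both a shift item (dot before a terminal) and a complete item (shift-reduce conflict), or
  - two or more complete items (reduce-reduce conflict; the accept item [P' → P .] counts as a complete item here).

Augment with P' → P and build the canonical LR(0) collection (I0 = CLOSURE({[P' → . P]}), then GOTO on every symbol after a dot until no new states appear). It has 13 states:
  I0: { [P → . - X], [P → . X + -], [P → . id + id], [P' → . P], [X → . + P], [X → . +], [X → . - P], [X → .] }  — shift, reduce
  I1: { [P → . - X], [P → . X + -], [P → . id + id], [X → + . P], [X → + .], [X → . + P], [X → . +], [X → . - P], [X → .] }  — shift, 2 reduces
  I2: { [P → - . X], [P → . - X], [P → . X + -], [P → . id + id], [X → - . P], [X → . + P], [X → . +], [X → . - P], [X → .] }  — shift, reduce
  I3: { [P' → P .] }  — accept
  I4: { [P → X . + -] }  — shift
  I5: { [P → id . + id] }  — shift
  I6: { [P → id + . id] }  — shift
  I7: { [P → id + id .] }  — reduce
  I8: { [P → X + . -] }  — shift
  I9: { [P → X + - .] }  — reduce
  I10: { [X → - P .] }  — reduce
  I11: { [P → - X .], [P → X . + -] }  — shift, reduce
  I12: { [X → + P .] }  — reduce

Conflict in state I0:
  Shift-reduce conflict between [X → .] and [P → . - X]
So the grammar is NOT LR(0).

Answer: No. Shift-reduce conflict between [X → .] and [P → . - X]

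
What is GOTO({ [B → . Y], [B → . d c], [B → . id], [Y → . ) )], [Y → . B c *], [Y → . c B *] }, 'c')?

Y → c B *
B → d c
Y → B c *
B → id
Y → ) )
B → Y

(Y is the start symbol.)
GOTO(I, 'c') = CLOSURE({ [A → αX.β] : [A → α.Xβ] ∈ I, X = 'c' })

Items with dot before 'c', with the dot advanced:
  [Y → . c B *] → [Y → c . B *]
Closure of the advanced items:
  [Y → c . B *] has the dot before B: add [B → . d c], [B → . id], [B → . Y]
  [B → . Y] has the dot before Y: add [Y → . c B *], [Y → . B c *], [Y → . ) )]

GOTO = { [B → . Y], [B → . d c], [B → . id], [Y → . ) )], [Y → . B c *], [Y → . c B *], [Y → c . B *] }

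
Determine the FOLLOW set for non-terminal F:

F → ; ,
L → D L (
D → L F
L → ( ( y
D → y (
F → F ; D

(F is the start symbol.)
F is the start symbol, so $ ∈ FOLLOW(F).
In D → L F: F is at the end, add FOLLOW(D)
In F → F ; D: F is followed by ';' D, add FIRST(';' D) \ {ε} = { ';' }

The FOLLOW sets referred to above (computed the same way, to a fixed point):
  FOLLOW(D) = { $, '(', ';', 'y' }

Taking the union: FOLLOW(F) = { $, '(', ';', 'y' }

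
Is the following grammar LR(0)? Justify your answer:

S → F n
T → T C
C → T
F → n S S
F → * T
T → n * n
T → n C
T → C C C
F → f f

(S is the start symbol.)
Augment with S' → S and build the canonical LR(0) collection (I0 = CLOSURE({[S' → . S]}), then GOTO on every symbol after a dot until no new states appear). It has 20 states:
  I0: { [F → . * T], [F → . f f], [F → . n S S], [S → . F n], [S' → . S] }  — shift
  I1: { [C → . T], [F → * . T], [T → . C C C], [T → . T C], [T → . n * n], [T → . n C] }  — shift
  I2: { [S → F . n] }  — shift
  I3: { [S' → S .] }  — accept
  I4: { [F → f . f] }  — shift
  I5: { [F → . * T], [F → . f f], [F → . n S S], [F → n . S S], [S → . F n] }  — shift
  I6: { [F → . * T], [F → . f f], [F → . n S S], [F → n S . S], [S → . F n] }  — shift
  I7: { [F → n S S .] }  — reduce
  I8: { [F → f f .] }  — reduce
  I9: { [S → F n .] }  — reduce
  I10: { [C → . T], [T → . C C C], [T → . T C], [T → . n * n], [T → . n C], [T → C . C C] }  — shift
  I11: { [C → . T], [C → T .], [F → * T .], [T → . C C C], [T → . T C], [T → . n * n], [T → . n C], [T → T . C] }  — shift, 2 reduces
  I12: { [C → . T], [T → . C C C], [T → . T C], [T → . n * n], [T → . n C], [T → n . * n], [T → n . C] }  — shift
  I13: { [T → n * . n] }  — shift
  I14: { [C → . T], [T → . C C C], [T → . T C], [T → . n * n], [T → . n C], [T → C . C C], [T → n C .] }  — shift, reduce
  I15: { [C → . T], [C → T .], [T → . C C C], [T → . T C], [T → . n * n], [T → . n C], [T → T . C] }  — shift, reduce
  I16: { [C → . T], [T → . C C C], [T → . T C], [T → . n * n], [T → . n C], [T → C . C C], [T → T C .] }  — shift, reduce
  I17: { [C → . T], [T → . C C C], [T → . T C], [T → . n * n], [T → . n C], [T → C . C C], [T → C C . C] }  — shift
  I18: { [C → . T], [T → . C C C], [T → . T C], [T → . n * n], [T → . n C], [T → C . C C], [T → C C . C], [T → C C C .] }  — shift, reduce
  I19: { [T → n * n .] }  — reduce

Conflict in state I11:
  Shift-reduce conflict between [C → T .] and [T → . n * n]
So the grammar is NOT LR(0).

Answer: No. Shift-reduce conflict between [C → T .] and [T → . n * n]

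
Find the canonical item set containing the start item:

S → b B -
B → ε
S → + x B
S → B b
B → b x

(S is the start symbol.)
{ [B → . b x], [B → .], [S → . + x B], [S → . B b], [S → . b B -], [S' → . S] }

First, augment the grammar with S' → S
I₀ = CLOSURE({ [S' → . S] }):
  [S' → . S] has the dot before S: add [S → . b B -], [S → . + x B], [S → . B b]
  [S → . B b] has the dot before B: add [B → .], [B → . b x]
No further items can be added.

I₀ = { [B → . b x], [B → .], [S → . + x B], [S → . B b], [S → . b B -], [S' → . S] }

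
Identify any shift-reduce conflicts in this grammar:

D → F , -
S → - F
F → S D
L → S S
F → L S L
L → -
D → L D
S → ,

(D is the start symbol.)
A shift-reduce conflict occurs when an LR(0) state has both:
  - a complete (reduce) item [A → α .] (dot at the end), and
  - a shift item [B → β . c γ] (dot before a terminal).

Augment with D' → D and build the canonical LR(0) collection (I0 = CLOSURE({[D' → . D]}), then GOTO on every symbol after a dot until no new states appear). It has 21 states:
  I0: { [D → . F , -], [D → . L D], [D' → . D], [F → . L S L], [F → . S D], [L → . -], [L → . S S], [S → . ,], [S → . - F] }  — shift
  I1: { [S → , .] }  — reduce
  I2: { [F → . L S L], [F → . S D], [L → - .], [L → . -], [L → . S S], [S → - . F], [S → . ,], [S → . - F] }  — shift, reduce
  I3: { [D' → D .] }  — accept
  I4: { [D → F . , -] }  — shift
  I5: { [D → . F , -], [D → . L D], [D → L . D], [F → . L S L], [F → . S D], [F → L . S L], [L → . -], [L → . S S], [S → . ,], [S → . - F] }  — shift
  I6: { [D → . F , -], [D → . L D], [F → . L S L], [F → . S D], [F → S . D], [L → . -], [L → . S S], [L → S . S], [S → . ,], [S → . - F] }  — shift
  I7: { [F → S D .] }  — reduce
  I8: { [D → . F , -], [D → . L D], [F → . L S L], [F → . S D], [F → S . D], [L → . -], [L → . S S], [L → S . S], [L → S S .], [S → . ,], [S → . - F] }  — shift, reduce
  I9: { [D → L D .] }  — reduce
  I10: { [D → . F , -], [D → . L D], [F → . L S L], [F → . S D], [F → L S . L], [F → S . D], [L → . -], [L → . S S], [L → S . S], [S → . ,], [S → . - F] }  — shift
  I11: { [D → . F , -], [D → . L D], [D → L . D], [F → . L S L], [F → . S D], [F → L . S L], [F → L S L .], [L → . -], [L → . S S], [S → . ,], [S → . - F] }  — shift, reduce
  I12: { [D → F , . -] }  — shift
  I13: { [D → F , - .] }  — reduce
  I14: { [S → - F .] }  — reduce
  I15: { [F → L . S L], [S → . ,], [S → . - F] }  — shift
  I16: { [F → . L S L], [F → . S D], [L → . -], [L → . S S], [S → - . F], [S → . ,], [S → . - F] }  — shift
  I17: { [F → L S . L], [L → . -], [L → . S S], [S → . ,], [S → . - F] }  — shift
  I18: { [F → L S L .] }  — reduce
  I19: { [L → S . S], [S → . ,], [S → . - F] }  — shift
  I20: { [L → S S .] }  — reduce

I2 contains reduce item [L → - .] and shift items [L → . -], [S → . ,], [S → . - F] — shift-reduce conflict.
I8 contains reduce item [L → S S .] and shift items [L → . -], [S → . ,], [S → . - F] — shift-reduce conflict.
I11 contains reduce item [F → L S L .] and shift items [L → . -], [S → . ,], [S → . - F] — shift-reduce conflict.

Answer: Yes — I2: [L → - .] vs [L → . -]; I8: [L → S S .] vs [L → . -]; I11: [F → L S L .] vs [L → . -]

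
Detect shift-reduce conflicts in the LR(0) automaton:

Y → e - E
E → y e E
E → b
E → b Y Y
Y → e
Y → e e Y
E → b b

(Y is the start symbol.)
Yes — I2: [Y → e .] vs [Y → e . - E]; I7: [E → b .] vs [E → b . b]

A shift-reduce conflict occurs when an LR(0) state has both:
  - a complete (reduce) item [A → α .] (dot at the end), and
  - a shift item [B → β . c γ] (dot before a terminal).

Augment with Y' → Y and build the canonical LR(0) collection (I0 = CLOSURE({[Y' → . Y]}), then GOTO on every symbol after a dot until no new states appear). It has 14 states:
  I0: { [Y → . e - E], [Y → . e e Y], [Y → . e], [Y' → . Y] }  — shift
  I1: { [Y' → Y .] }  — accept
  I2: { [Y → e . - E], [Y → e . e Y], [Y → e .] }  — shift, reduce
  I3: { [E → . b Y Y], [E → . b b], [E → . b], [E → . y e E], [Y → e - . E] }  — shift
  I4: { [Y → . e - E], [Y → . e e Y], [Y → . e], [Y → e e . Y] }  — shift
  I5: { [Y → e e Y .] }  — reduce
  I6: { [Y → e - E .] }  — reduce
  I7: { [E → b . Y Y], [E → b . b], [E → b .], [Y → . e - E], [Y → . e e Y], [Y → . e] }  — shift, reduce
  I8: { [E → y . e E] }  — shift
  I9: { [E → . b Y Y], [E → . b b], [E → . b], [E → . y e E], [E → y e . E] }  — shift
  I10: { [E → y e E .] }  — reduce
  I11: { [E → b Y . Y], [Y → . e - E], [Y → . e e Y], [Y → . e] }  — shift
  I12: { [E → b b .] }  — reduce
  I13: { [E → b Y Y .] }  — reduce

I2 contains reduce item [Y → e .] and shift items [Y → e . - E], [Y → e . e Y] — shift-reduce conflict.
I7 contains reduce item [E → b .] and shift items [E → b . b], [Y → . e], [Y → . e - E], [Y → . e e Y] — shift-reduce conflict.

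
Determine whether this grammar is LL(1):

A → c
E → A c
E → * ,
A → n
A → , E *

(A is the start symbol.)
A grammar is LL(1) if for each non-terminal N with multiple productions, the predict sets of those productions are pairwise disjoint, where PREDICT(N → α) = (FIRST(α) \ {ε}) ∪ (FOLLOW(N) if α ⇒* ε).

Relevant sets:
  FIRST(A) = { ',', 'c', 'n' }

For A:
  PREDICT(A → c) = { 'c' }
  PREDICT(A → n) = { 'n' }
  PREDICT(A → ',' E '*') = { ',' }
For E:
  PREDICT(E → A c) = { ',', 'c', 'n' }
  PREDICT(E → '*' ',') = { '*' }

All predict sets are disjoint. The grammar IS LL(1).

Answer: Yes, the grammar is LL(1).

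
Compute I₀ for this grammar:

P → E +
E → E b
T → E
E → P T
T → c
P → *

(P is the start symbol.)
{ [E → . E b], [E → . P T], [P → . *], [P → . E +], [P' → . P] }

First, augment the grammar with P' → P
I₀ = CLOSURE({ [P' → . P] }):
  [P' → . P] has the dot before P: add [P → . E +], [P → . *]
  [P → . E +] has the dot before E: add [E → . E b], [E → . P T]
No further items can be added.

I₀ = { [E → . E b], [E → . P T], [P → . *], [P → . E +], [P' → . P] }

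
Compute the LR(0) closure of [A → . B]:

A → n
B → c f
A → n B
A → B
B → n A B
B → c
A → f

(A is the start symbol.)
To compute CLOSURE, for each item [A → α.Bβ] where B is a non-terminal, add [B → .γ] for all productions B → γ; repeat for the newly added items until nothing changes.

Start with: [A → . B]
  [A → . B] has the dot before B: add [B → . c f], [B → . n A B], [B → . c]
No further items can be added.

CLOSURE = { [A → . B], [B → . c f], [B → . c], [B → . n A B] }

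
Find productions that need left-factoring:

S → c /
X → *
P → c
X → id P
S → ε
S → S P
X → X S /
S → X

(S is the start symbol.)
Left-factoring is needed when two productions for the same non-terminal
share a common prefix on the right-hand side.

Productions for S:
  S → c /
  S → ε
  S → S P
  S → X
Productions for X:
  X → *
  X → id P
  X → X S /

No common prefixes found.

Answer: No, left-factoring is not needed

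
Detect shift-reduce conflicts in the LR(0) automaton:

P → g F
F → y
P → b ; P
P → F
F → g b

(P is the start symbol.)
A shift-reduce conflict occurs when an LR(0) state has both:
  - a complete (reduce) item [A → α .] (dot at the end), and
  - a shift item [B → β . c γ] (dot before a terminal).

Augment with P' → P and build the canonical LR(0) collection (I0 = CLOSURE({[P' → . P]}), then GOTO on every symbol after a dot until no new states appear). It has 11 states:
  I0: { [F → . g b], [F → . y], [P → . F], [P → . b ; P], [P → . g F], [P' → . P] }  — shift
  I1: { [P → F .] }  — reduce
  I2: { [P' → P .] }  — accept
  I3: { [P → b . ; P] }  — shift
  I4: { [F → . g b], [F → . y], [F → g . b], [P → g . F] }  — shift
  I5: { [F → y .] }  — reduce
  I6: { [P → g F .] }  — reduce
  I7: { [F → g b .] }  — reduce
  I8: { [F → g . b] }  — shift
  I9: { [F → . g b], [F → . y], [P → . F], [P → . b ; P], [P → . g F], [P → b ; . P] }  — shift
  I10: { [P → b ; P .] }  — reduce

No state contains both a complete item and a shift item.

Answer: No shift-reduce conflicts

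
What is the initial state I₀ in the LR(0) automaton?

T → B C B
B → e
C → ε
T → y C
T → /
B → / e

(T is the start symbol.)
First, augment the grammar with T' → T
I₀ = CLOSURE({ [T' → . T] }):
  [T' → . T] has the dot before T: add [T → . B C B], [T → . y C], [T → . /]
  [T → . B C B] has the dot before B: add [B → . e], [B → . / e]
No further items can be added.

I₀ = { [B → . / e], [B → . e], [T → . /], [T → . B C B], [T → . y C], [T' → . T] }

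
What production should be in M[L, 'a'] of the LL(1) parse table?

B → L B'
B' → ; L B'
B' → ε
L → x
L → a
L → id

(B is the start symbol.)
To find M[L, 'a'], we find productions for L where 'a' is in the predict set (PREDICT(N → α) = (FIRST(α) \ {ε}) ∪ (FOLLOW(N) if α ⇒* ε)).

L → x: PREDICT = { 'x' }
L → a: PREDICT = { 'a' }
  'a' is in predict set, so this production goes in M[L, 'a']
L → id: PREDICT = { 'id' }

M[L, 'a'] = L → a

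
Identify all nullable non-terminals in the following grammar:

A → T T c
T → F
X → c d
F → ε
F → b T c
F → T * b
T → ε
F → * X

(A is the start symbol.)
{ 'F', 'T' }

ε-productions: F → ε, T → ε
So F, T are immediately nullable.
No further non-terminal can be added: every production for the remaining non-terminals contains a terminal or a non-nullable non-terminal.
Nullable = { 'F', 'T' }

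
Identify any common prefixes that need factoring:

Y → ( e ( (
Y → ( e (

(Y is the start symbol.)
Left-factoring is needed when two productions for the same non-terminal
share a common prefix on the right-hand side.

Productions for Y:
  Y → ( e ( (
  Y → ( e (

Found common prefix '( e (' in productions for Y

Answer: Yes, Y has productions with common prefix '( e ('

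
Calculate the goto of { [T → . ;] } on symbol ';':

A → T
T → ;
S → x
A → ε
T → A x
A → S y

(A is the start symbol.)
GOTO(I, ';') = CLOSURE({ [A → αX.β] : [A → α.Xβ] ∈ I, X = ';' })

Items with dot before ';', with the dot advanced:
  [T → . ;] → [T → ; .]
Closure adds nothing (no advanced item has the dot before a non-terminal).

GOTO = { [T → ; .] }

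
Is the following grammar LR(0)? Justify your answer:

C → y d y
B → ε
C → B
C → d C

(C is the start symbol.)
No. Shift-reduce conflict between [B → .] and [C → . d C]

A grammar is LR(0) if no state in the canonical LR(0) collection has:
  - both a shift item (dot before a terminal) and a complete item (shift-reduce conflict), or
  - two or more complete items (reduce-reduce conflict; the accept item [C' → C .] counts as a complete item here).

Augment with C' → C and build the canonical LR(0) collection (I0 = CLOSURE({[C' → . C]}), then GOTO on every symbol after a dot until no new states appear). It has 8 states:
  I0: { [B → .], [C → . B], [C → . d C], [C → . y d y], [C' → . C] }  — shift, reduce
  I1: { [C → B .] }  — reduce
  I2: { [C' → C .] }  — accept
  I3: { [B → .], [C → . B], [C → . d C], [C → . y d y], [C → d . C] }  — shift, reduce
  I4: { [C → y . d y] }  — shift
  I5: { [C → y d . y] }  — shift
  I6: { [C → y d y .] }  — reduce
  I7: { [C → d C .] }  — reduce

Conflict in state I0:
  Shift-reduce conflict between [B → .] and [C → . d C]
So the grammar is NOT LR(0).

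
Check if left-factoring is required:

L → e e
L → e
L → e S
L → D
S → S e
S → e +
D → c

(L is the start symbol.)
Yes, L has productions with common prefix 'e'

Left-factoring is needed when two productions for the same non-terminal
share a common prefix on the right-hand side.

Productions for L:
  L → e e
  L → e
  L → e S
  L → D
Productions for S:
  S → S e
  S → e +

Found common prefix 'e' in productions for L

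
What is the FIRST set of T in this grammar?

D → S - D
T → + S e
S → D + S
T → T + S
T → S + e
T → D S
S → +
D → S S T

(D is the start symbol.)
{ '+' }

To compute FIRST(T), examine every production with T on the left-hand side, reading each right-hand side left to right until a non-nullable symbol is reached.

FIRST sets of the other non-terminals involved (by the same procedure, iterated to a fixed point):
  FIRST(S) = { '+' }
  FIRST(D) = { '+' }

From T → + S e:
  - '+' is a terminal: add '+' and stop
From T → T + S:
  - T is the symbol being defined: contributes nothing new
    T is not nullable, so stop
From T → S + e:
  - S is a non-terminal: add FIRST(S) \ {ε} = { '+' }
    S is not nullable, so stop
From T → D S:
  - D is a non-terminal: add FIRST(D) \ {ε} = { '+' }
    D is not nullable, so stop

Collecting: FIRST(T) = { '+' }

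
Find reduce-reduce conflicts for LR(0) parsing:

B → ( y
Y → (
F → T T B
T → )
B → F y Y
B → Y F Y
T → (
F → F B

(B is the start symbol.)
Yes — I1: [T → ( .] vs [Y → ( .]

Augment with B' → B and build the canonical LR(0) collection (I0 = CLOSURE({[B' → . B]}), then GOTO on every symbol after a dot until no new states appear). It has 17 states:
  I0: { [B → . ( y], [B → . F y Y], [B → . Y F Y], [B' → . B], [F → . F B], [F → . T T B], [T → . (], [T → . )], [Y → . (] }  — shift
  I1: { [B → ( . y], [T → ( .], [Y → ( .] }  — shift, 2 reduces
  I2: { [T → ) .] }  — reduce
  I3: { [B' → B .] }  — accept
  I4: { [B → . ( y], [B → . F y Y], [B → . Y F Y], [B → F . y Y], [F → . F B], [F → . T T B], [F → F . B], [T → . (], [T → . )], [Y → . (] }  — shift
  I5: { [F → T . T B], [T → . (], [T → . )] }  — shift
  I6: { [B → Y . F Y], [F → . F B], [F → . T T B], [T → . (], [T → . )] }  — shift
  I7: { [T → ( .] }  — reduce
  I8: { [B → . ( y], [B → . F y Y], [B → . Y F Y], [B → Y F . Y], [F → . F B], [F → . T T B], [F → F . B], [T → . (], [T → . )], [Y → . (] }  — shift
  I9: { [F → F B .] }  — reduce
  I10: { [B → Y . F Y], [B → Y F Y .], [F → . F B], [F → . T T B], [T → . (], [T → . )] }  — shift, reduce
  I11: { [B → . ( y], [B → . F y Y], [B → . Y F Y], [F → . F B], [F → . T T B], [F → T T . B], [T → . (], [T → . )], [Y → . (] }  — shift
  I12: { [F → T T B .] }  — reduce
  I13: { [B → F y . Y], [Y → . (] }  — shift
  I14: { [Y → ( .] }  — reduce
  I15: { [B → F y Y .] }  — reduce
  I16: { [B → ( y .] }  — reduce

I1 contains complete items [T → ( .], [Y → ( .] — reduce-reduce conflict.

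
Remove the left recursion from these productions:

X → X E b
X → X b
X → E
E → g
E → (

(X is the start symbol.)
X → E X'
X' → E b X'
X' → b X'
X' → ε
E → g
E → (

X is directly left-recursive. The standard transformation for
  A → A α₁ | ... | A α_m | β₁ | ... | β_n
is
  A  → β₁ A' | ... | β_n A'
  A' → α₁ A' | ... | α_m A' | ε

X → E becomes X → E X'
X → X E b becomes X' → E b X'
X → X b becomes X' → b X'
Add X' → ε

Productions for other non-terminals are unchanged:
  E → g
  E → (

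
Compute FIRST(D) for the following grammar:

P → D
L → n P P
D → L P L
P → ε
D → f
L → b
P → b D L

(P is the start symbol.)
{ 'b', 'f', 'n' }

To compute FIRST(D), examine every production with D on the left-hand side, reading each right-hand side left to right until a non-nullable symbol is reached.

FIRST sets of the other non-terminals involved (by the same procedure, iterated to a fixed point):
  FIRST(L) = { 'b', 'n' }

From D → L P L:
  - L is a non-terminal: add FIRST(L) \ {ε} = { 'b', 'n' }
    L is not nullable, so stop
From D → f:
  - f is a terminal: add 'f' and stop

Collecting: FIRST(D) = { 'b', 'f', 'n' }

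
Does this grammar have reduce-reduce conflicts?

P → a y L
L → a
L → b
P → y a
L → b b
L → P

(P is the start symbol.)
A reduce-reduce conflict occurs when an LR(0) state has two complete items [A → α .] and [B → β .] — both call for a reduction, and with no lookahead the parser cannot choose between them.

Augment with P' → P and build the canonical LR(0) collection (I0 = CLOSURE({[P' → . P]}), then GOTO on every symbol after a dot until no new states appear). It has 11 states:
  I0: { [P → . a y L], [P → . y a], [P' → . P] }  — shift
  I1: { [P' → P .] }  — accept
  I2: { [P → a . y L] }  — shift
  I3: { [P → y . a] }  — shift
  I4: { [P → y a .] }  — reduce
  I5: { [L → . P], [L → . a], [L → . b b], [L → . b], [P → . a y L], [P → . y a], [P → a y . L] }  — shift
  I6: { [P → a y L .] }  — reduce
  I7: { [L → P .] }  — reduce
  I8: { [L → a .], [P → a . y L] }  — shift, reduce
  I9: { [L → b . b], [L → b .] }  — shift, reduce
  I10: { [L → b b .] }  — reduce

No state contains more than one complete item.

Answer: No reduce-reduce conflicts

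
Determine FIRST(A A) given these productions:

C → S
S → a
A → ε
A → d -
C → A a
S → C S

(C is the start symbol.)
FIRST sets of the non-terminals involved (from the grammar, by fixed-point iteration):
  FIRST(A) = { 'd', ε }

To compute FIRST(A A), process the symbols left to right:
Symbol A is a non-terminal. Add FIRST(A) \ {ε} = { 'd' }
A is nullable (ε ∈ FIRST(A)), continue to the next symbol.
Symbol A is a non-terminal. Add FIRST(A) \ {ε} = { 'd' }
A is nullable (ε ∈ FIRST(A)), continue to the next symbol.
All symbols are nullable, so ε is in the result.
FIRST(A A) = { 'd', ε }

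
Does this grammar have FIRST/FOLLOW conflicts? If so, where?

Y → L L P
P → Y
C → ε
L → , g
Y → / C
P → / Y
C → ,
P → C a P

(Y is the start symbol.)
A FIRST/FOLLOW conflict occurs when a non-terminal N has a nullable alternative N → β (β ⇒* ε) and another alternative N → α with FIRST(α) ∩ FOLLOW(N) ≠ ∅: on such a lookahead the parser cannot decide between expanding α and letting N vanish via β.

Nullable non-terminals: C.

C: nullable alternative(s) C → ε; FOLLOW(C) = { $, 'a' }
  C → ε: FIRST \ {ε} = { } — this is the only nullable alternative, skip
  C → ,: FIRST \ {ε} = { ',' } — disjoint from FOLLOW(C)

L, P, Y have no nullable alternative, so no FIRST/FOLLOW check is needed there.

No FIRST/FOLLOW conflicts found.

Answer: No FIRST/FOLLOW conflicts.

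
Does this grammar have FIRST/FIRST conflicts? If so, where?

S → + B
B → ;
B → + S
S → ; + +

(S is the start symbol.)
Productions for S:
  S → + B: FIRST = { '+' }
  S → ; + +: FIRST = { ';' }
Productions for B:
  B → ;: FIRST = { ';' }
  B → + S: FIRST = { '+' }

All alternatives of each non-terminal have pairwise disjoint FIRST sets.

Answer: No FIRST/FIRST conflicts.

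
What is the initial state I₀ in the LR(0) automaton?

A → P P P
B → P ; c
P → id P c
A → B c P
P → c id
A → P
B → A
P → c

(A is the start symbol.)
First, augment the grammar with A' → A
I₀ = CLOSURE({ [A' → . A] }):
  [A' → . A] has the dot before A: add [A → . P P P], [A → . B c P], [A → . P]
  [A → . P P P] has the dot before P: add [P → . id P c], [P → . c id], [P → . c]
  [A → . B c P] has the dot before B: add [B → . P ; c], [B → . A]
No further items can be added.

I₀ = { [A → . B c P], [A → . P P P], [A → . P], [A' → . A], [B → . A], [B → . P ; c], [P → . c id], [P → . c], [P → . id P c] }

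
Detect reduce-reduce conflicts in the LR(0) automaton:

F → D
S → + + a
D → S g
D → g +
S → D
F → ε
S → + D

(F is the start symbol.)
A reduce-reduce conflict occurs when an LR(0) state has two complete items [A → α .] and [B → β .] — both call for a reduction, and with no lookahead the parser cannot choose between them.

Augment with F' → F and build the canonical LR(0) collection (I0 = CLOSURE({[F' → . F]}), then GOTO on every symbol after a dot until no new states appear). It has 11 states:
  I0: { [D → . S g], [D → . g +], [F → . D], [F → .], [F' → . F], [S → . + + a], [S → . + D], [S → . D] }  — shift, reduce
  I1: { [D → . S g], [D → . g +], [S → + . + a], [S → + . D], [S → . + + a], [S → . + D], [S → . D] }  — shift
  I2: { [F → D .], [S → D .] }  — 2 reduces
  I3: { [F' → F .] }  — accept
  I4: { [D → S . g] }  — shift
  I5: { [D → g . +] }  — shift
  I6: { [D → g + .] }  — reduce
  I7: { [D → S g .] }  — reduce
  I8: { [D → . S g], [D → . g +], [S → + + . a], [S → + . + a], [S → + . D], [S → . + + a], [S → . + D], [S → . D] }  — shift
  I9: { [S → + D .], [S → D .] }  — 2 reduces
  I10: { [S → + + a .] }  — reduce

I2 contains complete items [F → D .], [S → D .] — reduce-reduce conflict.
I9 contains complete items [S → + D .], [S → D .] — reduce-reduce conflict.

Answer: Yes — I2: [F → D .] vs [S → D .]; I9: [S → + D .] vs [S → D .]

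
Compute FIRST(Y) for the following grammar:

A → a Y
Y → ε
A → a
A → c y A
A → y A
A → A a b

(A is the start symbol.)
From Y → ε:
  - ε-production, so ε ∈ FIRST(Y)

Collecting: FIRST(Y) = { ε }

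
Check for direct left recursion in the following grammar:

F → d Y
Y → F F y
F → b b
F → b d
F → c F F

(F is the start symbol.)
F → d Y: starts with d
Y → F F y: starts with F
F → b b: starts with b
F → b d: starts with b
F → c F F: starts with c

No direct left recursion found.

Answer: No direct left recursion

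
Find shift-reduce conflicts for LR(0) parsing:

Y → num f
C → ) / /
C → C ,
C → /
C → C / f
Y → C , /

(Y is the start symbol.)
Yes — I7: [C → C , .] vs [Y → C , . /]

Augment with Y' → Y and build the canonical LR(0) collection (I0 = CLOSURE({[Y' → . Y]}), then GOTO on every symbol after a dot until no new states appear). It has 13 states:
  I0: { [C → . ) / /], [C → . /], [C → . C ,], [C → . C / f], [Y → . C , /], [Y → . num f], [Y' → . Y] }  — shift
  I1: { [C → ) . / /] }  — shift
  I2: { [C → / .] }  — reduce
  I3: { [C → C . ,], [C → C . / f], [Y → C . , /] }  — shift
  I4: { [Y' → Y .] }  — accept
  I5: { [Y → num . f] }  — shift
  I6: { [Y → num f .] }  — reduce
  I7: { [C → C , .], [Y → C , . /] }  — shift, reduce
  I8: { [C → C / . f] }  — shift
  I9: { [C → C / f .] }  — reduce
  I10: { [Y → C , / .] }  — reduce
  I11: { [C → ) / . /] }  — shift
  I12: { [C → ) / / .] }  — reduce

I7 contains reduce item [C → C , .] and shift item [Y → C , . /] — shift-reduce conflict.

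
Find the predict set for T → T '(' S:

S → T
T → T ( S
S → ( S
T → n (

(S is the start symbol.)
{ 'n' }

PREDICT(T → T '(' S) = (FIRST(RHS) \ {ε}) ∪ (FOLLOW(T) if ε ∈ FIRST(RHS), i.e. RHS ⇒* ε)
FIRST(T) = { 'n' }
FIRST(T '(' S) = { 'n' }
ε ∉ FIRST(T '(' S), so FOLLOW(T) is not added.
PREDICT(T → T '(' S) = { 'n' }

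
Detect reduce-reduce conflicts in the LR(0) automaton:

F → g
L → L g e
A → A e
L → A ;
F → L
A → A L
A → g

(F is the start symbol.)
Yes — I4: [A → g .] vs [F → g .]

A reduce-reduce conflict occurs when an LR(0) state has two complete items [A → α .] and [B → β .] — both call for a reduction, and with no lookahead the parser cannot choose between them.

Augment with F' → F and build the canonical LR(0) collection (I0 = CLOSURE({[F' → . F]}), then GOTO on every symbol after a dot until no new states appear). It has 11 states:
  I0: { [A → . A L], [A → . A e], [A → . g], [F → . L], [F → . g], [F' → . F], [L → . A ;], [L → . L g e] }  — shift
  I1: { [A → . A L], [A → . A e], [A → . g], [A → A . L], [A → A . e], [L → . A ;], [L → . L g e], [L → A . ;] }  — shift
  I2: { [F' → F .] }  — accept
  I3: { [F → L .], [L → L . g e] }  — shift, reduce
  I4: { [A → g .], [F → g .] }  — 2 reduces
  I5: { [L → L g . e] }  — shift
  I6: { [L → L g e .] }  — reduce
  I7: { [L → A ; .] }  — reduce
  I8: { [A → A L .], [L → L . g e] }  — shift, reduce
  I9: { [A → A e .] }  — reduce
  I10: { [A → g .] }  — reduce

I4 contains complete items [A → g .], [F → g .] — reduce-reduce conflict.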